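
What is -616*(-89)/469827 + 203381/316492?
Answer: 112905242495/148696486884 ≈ 0.75930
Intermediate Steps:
-616*(-89)/469827 + 203381/316492 = 54824*(1/469827) + 203381*(1/316492) = 54824/469827 + 203381/316492 = 112905242495/148696486884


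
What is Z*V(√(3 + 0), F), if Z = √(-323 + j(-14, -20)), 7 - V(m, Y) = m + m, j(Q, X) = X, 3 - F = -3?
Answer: I*√7*(49 - 14*√3) ≈ 65.486*I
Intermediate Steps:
F = 6 (F = 3 - 1*(-3) = 3 + 3 = 6)
V(m, Y) = 7 - 2*m (V(m, Y) = 7 - (m + m) = 7 - 2*m)
Z = 7*I*√7 (Z = √(-323 - 20) = √(-343) = 7*I*√7 ≈ 18.52*I)
Z*V(√(3 + 0), F) = (7*I*√7)*(7 - 2*√(3 + 0)) = (7*I*√7)*(7 - 2*√3) = 7*I*√7*(7 - 2*√3)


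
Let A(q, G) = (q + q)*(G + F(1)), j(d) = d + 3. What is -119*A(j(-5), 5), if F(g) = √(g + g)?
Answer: 2380 + 476*√2 ≈ 3053.2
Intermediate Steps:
F(g) = √2*√g (F(g) = √(2*g) = √2*√g)
j(d) = 3 + d
A(q, G) = 2*q*(G + √2) (A(q, G) = (q + q)*(G + √2*√1) = (2*q)*(G + √2*1) = (2*q)*(G + √2) = 2*q*(G + √2))
-119*A(j(-5), 5) = -238*(3 - 5)*(5 + √2) = -238*(-2)*(5 + √2) = -119*(-20 - 4*√2) = 2380 + 476*√2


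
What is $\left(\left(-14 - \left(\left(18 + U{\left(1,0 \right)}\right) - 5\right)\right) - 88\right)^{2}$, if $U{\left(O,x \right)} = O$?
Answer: $13456$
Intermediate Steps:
$\left(\left(-14 - \left(\left(18 + U{\left(1,0 \right)}\right) - 5\right)\right) - 88\right)^{2} = \left(\left(-14 - \left(\left(18 + 1\right) - 5\right)\right) - 88\right)^{2} = \left(\left(-14 - \left(19 - 5\right)\right) - 88\right)^{2} = \left(\left(-14 - 14\right) - 88\right)^{2} = \left(-28 - 88\right)^{2} = \left(-116\right)^{2} = 13456$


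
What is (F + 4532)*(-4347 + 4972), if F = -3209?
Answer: 826875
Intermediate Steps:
(F + 4532)*(-4347 + 4972) = (-3209 + 4532)*(-4347 + 4972) = 1323*625 = 826875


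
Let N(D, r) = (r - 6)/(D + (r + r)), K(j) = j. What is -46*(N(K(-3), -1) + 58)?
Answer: -13662/5 ≈ -2732.4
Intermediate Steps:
N(D, r) = (-6 + r)/(D + 2*r)
-46*(N(K(-3), -1) + 58) = -46*((-6 - 1)/(-3 + 2*(-1)) + 58) = -46*(-7/(-3 - 2) + 58) = -46*(-7/(-5) + 58) = -46*(-⅕*(-7) + 58) = -46*(7/5 + 58) = -46*297/5 = -13662/5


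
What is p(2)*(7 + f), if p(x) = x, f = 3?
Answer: 20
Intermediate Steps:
p(2)*(7 + f) = 2*(7 + 3) = 2*10 = 20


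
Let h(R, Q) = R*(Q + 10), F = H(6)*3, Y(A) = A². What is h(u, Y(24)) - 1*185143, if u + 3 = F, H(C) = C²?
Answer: -123613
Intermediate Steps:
F = 108 (F = 6²*3 = 36*3 = 108)
u = 105 (u = -3 + 108 = 105)
h(R, Q) = R*(10 + Q)
h(u, Y(24)) - 1*185143 = 105*(10 + 24²) - 1*185143 = 105*(10 + 576) - 185143 = 105*586 - 185143 = 61530 - 185143 = -123613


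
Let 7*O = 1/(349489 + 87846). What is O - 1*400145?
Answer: -1224981895024/3061345 ≈ -4.0015e+5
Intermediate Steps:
O = 1/3061345 (O = 1/(7*(349489 + 87846)) = (⅐)/437335 = (⅐)*(1/437335) = 1/3061345 ≈ 3.2665e-7)
O - 1*400145 = 1/3061345 - 1*400145 = 1/3061345 - 400145 = -1224981895024/3061345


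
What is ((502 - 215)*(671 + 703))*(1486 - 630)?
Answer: 337553328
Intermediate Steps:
((502 - 215)*(671 + 703))*(1486 - 630) = (287*1374)*856 = 394338*856 = 337553328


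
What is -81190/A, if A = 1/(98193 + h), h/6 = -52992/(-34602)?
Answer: -45980496947370/5767 ≈ -7.9730e+9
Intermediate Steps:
h = 52992/5767 (h = 6*(-52992/(-34602)) = 6*(-52992*(-1/34602)) = 6*(8832/5767) = 52992/5767 ≈ 9.1888)
A = 5767/566332023 (A = 1/(98193 + 52992/5767) = 1/(566332023/5767) = 5767/566332023 ≈ 1.0183e-5)
-81190/A = -81190/5767/566332023 = -81190*566332023/5767 = -45980496947370/5767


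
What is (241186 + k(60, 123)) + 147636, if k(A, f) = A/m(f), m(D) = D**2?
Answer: 1960829366/5043 ≈ 3.8882e+5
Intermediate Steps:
k(A, f) = A/f**2 (k(A, f) = A/(f**2) = A/f**2)
(241186 + k(60, 123)) + 147636 = (241186 + 60/123**2) + 147636 = (241186 + 60*(1/15129)) + 147636 = (241186 + 20/5043) + 147636 = 1216301018/5043 + 147636 = 1960829366/5043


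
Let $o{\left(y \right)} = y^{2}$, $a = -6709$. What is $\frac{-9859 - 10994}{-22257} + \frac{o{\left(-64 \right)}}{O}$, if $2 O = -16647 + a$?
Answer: $\frac{8464259}{14439847} \approx 0.58617$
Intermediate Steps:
$O = -11678$ ($O = \frac{-16647 - 6709}{2} = \frac{1}{2} \left(-23356\right) = -11678$)
$\frac{-9859 - 10994}{-22257} + \frac{o{\left(-64 \right)}}{O} = \frac{-9859 - 10994}{-22257} + \frac{\left(-64\right)^{2}}{-11678} = \left(-20853\right) \left(- \frac{1}{22257}\right) + 4096 \left(- \frac{1}{11678}\right) = \frac{2317}{2473} - \frac{2048}{5839} = \frac{8464259}{14439847}$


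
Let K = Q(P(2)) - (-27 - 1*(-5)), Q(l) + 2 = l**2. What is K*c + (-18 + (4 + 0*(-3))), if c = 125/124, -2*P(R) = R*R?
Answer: 316/31 ≈ 10.194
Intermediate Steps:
P(R) = -R**2/2 (P(R) = -R*R/2 = -R**2/2)
c = 125/124 (c = 125*(1/124) = 125/124 ≈ 1.0081)
Q(l) = -2 + l**2
K = 24 (K = (-2 + (-1/2*2**2)**2) - (-27 - 1*(-5)) = (-2 + (-1/2*4)**2) - (-27 + 5) = (-2 + (-2)**2) - 1*(-22) = (-2 + 4) + 22 = 2 + 22 = 24)
K*c + (-18 + (4 + 0*(-3))) = 24*(125/124) + (-18 + (4 + 0*(-3))) = 750/31 + (-18 + (4 + 0)) = 750/31 + (-18 + 4) = 750/31 - 14 = 316/31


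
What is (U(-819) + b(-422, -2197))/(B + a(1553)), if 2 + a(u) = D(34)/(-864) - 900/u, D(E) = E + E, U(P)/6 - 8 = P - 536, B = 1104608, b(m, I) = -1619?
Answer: -3254181048/370537652687 ≈ -0.0087823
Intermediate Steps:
U(P) = -3168 + 6*P (U(P) = 48 + 6*(P - 536) = 48 + 6*(-536 + P) = 48 + (-3216 + 6*P) = -3168 + 6*P)
D(E) = 2*E
a(u) = -449/216 - 900/u (a(u) = -2 + ((2*34)/(-864) - 900/u) = -2 + (68*(-1/864) - 900/u) = -2 + (-17/216 - 900/u) = -449/216 - 900/u)
(U(-819) + b(-422, -2197))/(B + a(1553)) = ((-3168 + 6*(-819)) - 1619)/(1104608 + (-449/216 - 900/1553)) = ((-3168 - 4914) - 1619)/(1104608 + (-449/216 - 900*1/1553)) = (-8082 - 1619)/(1104608 + (-449/216 - 900/1553)) = -9701/(1104608 - 891697/335448) = -9701/370537652687/335448 = -9701*335448/370537652687 = -3254181048/370537652687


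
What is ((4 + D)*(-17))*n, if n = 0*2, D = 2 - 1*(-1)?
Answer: 0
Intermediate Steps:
D = 3 (D = 2 + 1 = 3)
n = 0
((4 + D)*(-17))*n = ((4 + 3)*(-17))*0 = (7*(-17))*0 = -119*0 = 0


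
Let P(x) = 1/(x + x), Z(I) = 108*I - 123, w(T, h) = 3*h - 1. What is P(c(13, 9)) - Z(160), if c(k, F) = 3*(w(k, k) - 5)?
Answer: -3397085/198 ≈ -17157.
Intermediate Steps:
w(T, h) = -1 + 3*h
Z(I) = -123 + 108*I
c(k, F) = -18 + 9*k (c(k, F) = 3*((-1 + 3*k) - 5) = 3*(-6 + 3*k) = -18 + 9*k)
P(x) = 1/(2*x)
P(c(13, 9)) - Z(160) = 1/(2*(-18 + 9*13)) - (-123 + 108*160) = 1/(2*(-18 + 117)) - (-123 + 17280) = (½)/99 - 1*17157 = (½)*(1/99) - 17157 = 1/198 - 17157 = -3397085/198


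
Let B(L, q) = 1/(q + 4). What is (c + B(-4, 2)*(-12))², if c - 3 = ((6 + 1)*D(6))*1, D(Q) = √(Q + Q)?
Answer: 589 + 28*√3 ≈ 637.50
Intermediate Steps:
B(L, q) = 1/(4 + q)
D(Q) = √2*√Q (D(Q) = √(2*Q) = √2*√Q)
c = 3 + 14*√3 (c = 3 + ((6 + 1)*(√2*√6))*1 = 3 + (7*(2*√3))*1 = 3 + (14*√3)*1 = 3 + 14*√3 ≈ 27.249)
(c + B(-4, 2)*(-12))² = ((3 + 14*√3) - 12/(4 + 2))² = ((3 + 14*√3) - 12/6)² = ((3 + 14*√3) + (⅙)*(-12))² = ((3 + 14*√3) - 2)² = (1 + 14*√3)²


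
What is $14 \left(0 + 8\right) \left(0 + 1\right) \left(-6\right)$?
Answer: $-672$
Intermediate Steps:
$14 \left(0 + 8\right) \left(0 + 1\right) \left(-6\right) = 14 \cdot 8 \cdot 1 \left(-6\right) = 14 \cdot 8 \left(-6\right) = 112 \left(-6\right) = -672$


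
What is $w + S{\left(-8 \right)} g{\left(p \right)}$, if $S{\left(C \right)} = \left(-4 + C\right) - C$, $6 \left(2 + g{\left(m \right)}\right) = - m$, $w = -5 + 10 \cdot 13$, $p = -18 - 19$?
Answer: $\frac{325}{3} \approx 108.33$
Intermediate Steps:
$p = -37$
$w = 125$ ($w = -5 + 130 = 125$)
$g{\left(m \right)} = -2 - \frac{m}{6}$ ($g{\left(m \right)} = -2 + \frac{\left(-1\right) m}{6} = -2 - \frac{m}{6}$)
$S{\left(C \right)} = -4$
$w + S{\left(-8 \right)} g{\left(p \right)} = 125 - 4 \left(-2 - - \frac{37}{6}\right) = 125 - 4 \left(-2 + \frac{37}{6}\right) = 125 - \frac{50}{3} = \frac{325}{3}$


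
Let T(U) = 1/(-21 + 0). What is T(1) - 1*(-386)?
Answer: 8105/21 ≈ 385.95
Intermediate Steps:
T(U) = -1/21 (T(U) = 1/(-21) = -1/21)
T(1) - 1*(-386) = -1/21 - 1*(-386) = -1/21 + 386 = 8105/21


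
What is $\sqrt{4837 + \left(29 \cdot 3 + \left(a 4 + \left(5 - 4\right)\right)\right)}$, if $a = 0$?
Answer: $5 \sqrt{197} \approx 70.178$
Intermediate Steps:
$\sqrt{4837 + \left(29 \cdot 3 + \left(a 4 + \left(5 - 4\right)\right)\right)} = \sqrt{4837 + \left(29 \cdot 3 + \left(0 \cdot 4 + \left(5 - 4\right)\right)\right)} = \sqrt{4837 + \left(87 + \left(0 + 1\right)\right)} = \sqrt{4837 + \left(87 + 1\right)} = \sqrt{4837 + 88} = \sqrt{4925} = 5 \sqrt{197}$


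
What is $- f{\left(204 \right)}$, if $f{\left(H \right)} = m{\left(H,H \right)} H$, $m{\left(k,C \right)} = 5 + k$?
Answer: $-42636$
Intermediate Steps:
$f{\left(H \right)} = H \left(5 + H\right)$ ($f{\left(H \right)} = \left(5 + H\right) H = H \left(5 + H\right)$)
$- f{\left(204 \right)} = - 204 \left(5 + 204\right) = - 204 \cdot 209 = \left(-1\right) 42636 = -42636$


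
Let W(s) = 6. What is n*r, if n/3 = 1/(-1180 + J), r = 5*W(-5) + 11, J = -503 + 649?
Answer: -123/1034 ≈ -0.11896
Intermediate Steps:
J = 146
r = 41 (r = 5*6 + 11 = 30 + 11 = 41)
n = -3/1034 (n = 3/(-1180 + 146) = 3/(-1034) = 3*(-1/1034) = -3/1034 ≈ -0.0029014)
n*r = -3/1034*41 = -123/1034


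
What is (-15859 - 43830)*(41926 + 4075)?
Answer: -2745753689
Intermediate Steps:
(-15859 - 43830)*(41926 + 4075) = -59689*46001 = -2745753689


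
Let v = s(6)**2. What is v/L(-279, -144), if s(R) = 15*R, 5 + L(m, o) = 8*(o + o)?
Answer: -8100/2309 ≈ -3.5080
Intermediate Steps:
L(m, o) = -5 + 16*o (L(m, o) = -5 + 8*(o + o) = -5 + 8*(2*o) = -5 + 16*o)
v = 8100 (v = (15*6)**2 = 90**2 = 8100)
v/L(-279, -144) = 8100/(-5 + 16*(-144)) = 8100/(-5 - 2304) = 8100/(-2309) = 8100*(-1/2309) = -8100/2309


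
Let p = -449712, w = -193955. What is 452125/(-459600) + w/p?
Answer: -5947100/10764981 ≈ -0.55245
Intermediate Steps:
452125/(-459600) + w/p = 452125/(-459600) - 193955/(-449712) = 452125*(-1/459600) - 193955*(-1/449712) = -18085/18384 + 193955/449712 = -5947100/10764981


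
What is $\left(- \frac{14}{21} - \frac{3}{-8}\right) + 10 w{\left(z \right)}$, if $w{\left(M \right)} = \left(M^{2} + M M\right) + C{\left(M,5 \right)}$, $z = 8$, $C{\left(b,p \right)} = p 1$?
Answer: $\frac{31913}{24} \approx 1329.7$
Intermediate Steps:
$C{\left(b,p \right)} = p$
$w{\left(M \right)} = 5 + 2 M^{2}$ ($w{\left(M \right)} = \left(M^{2} + M M\right) + 5 = \left(M^{2} + M^{2}\right) + 5 = 2 M^{2} + 5 = 5 + 2 M^{2}$)
$\left(- \frac{14}{21} - \frac{3}{-8}\right) + 10 w{\left(z \right)} = \left(- \frac{14}{21} - \frac{3}{-8}\right) + 10 \left(5 + 2 \cdot 8^{2}\right) = \left(\left(-14\right) \frac{1}{21} - - \frac{3}{8}\right) + 10 \left(5 + 2 \cdot 64\right) = \left(- \frac{2}{3} + \frac{3}{8}\right) + 10 \left(5 + 128\right) = - \frac{7}{24} + 10 \cdot 133 = - \frac{7}{24} + 1330 = \frac{31913}{24}$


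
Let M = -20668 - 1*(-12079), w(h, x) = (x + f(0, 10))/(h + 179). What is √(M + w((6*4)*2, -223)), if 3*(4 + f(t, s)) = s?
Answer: 2*I*√995925045/681 ≈ 92.682*I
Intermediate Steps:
f(t, s) = -4 + s/3
w(h, x) = (-⅔ + x)/(179 + h) (w(h, x) = (x + (-4 + (⅓)*10))/(h + 179) = (x + (-4 + 10/3))/(179 + h) = (x - ⅔)/(179 + h) = (-⅔ + x)/(179 + h))
M = -8589 (M = -20668 + 12079 = -8589)
√(M + w((6*4)*2, -223)) = √(-8589 + (-⅔ - 223)/(179 + (6*4)*2)) = √(-8589 - 671/3/(179 + 24*2)) = √(-8589 - 671/3/(179 + 48)) = √(-8589 - 671/3/227) = √(-8589 + (1/227)*(-671/3)) = √(-8589 - 671/681) = √(-5849780/681) = 2*I*√995925045/681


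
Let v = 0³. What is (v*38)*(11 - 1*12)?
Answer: 0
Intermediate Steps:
v = 0
(v*38)*(11 - 1*12) = (0*38)*(11 - 1*12) = 0*(11 - 12) = 0*(-1) = 0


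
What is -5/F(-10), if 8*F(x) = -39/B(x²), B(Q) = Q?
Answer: 4000/39 ≈ 102.56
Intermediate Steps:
F(x) = -39/(8*x²) (F(x) = (-39/x²)/8 = -39/(8*x²))
-5/F(-10) = -5/(-39/8/(-10)²) = -5/(-39/8*1/100) = -5/(-39/800) = -800/39*(-5) = 4000/39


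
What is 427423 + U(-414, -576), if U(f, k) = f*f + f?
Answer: 598405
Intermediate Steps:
U(f, k) = f + f² (U(f, k) = f² + f = f + f²)
427423 + U(-414, -576) = 427423 - 414*(1 - 414) = 427423 - 414*(-413) = 427423 + 170982 = 598405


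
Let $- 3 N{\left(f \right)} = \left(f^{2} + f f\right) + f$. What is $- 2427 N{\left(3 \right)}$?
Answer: $16989$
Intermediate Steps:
$N{\left(f \right)} = - \frac{2 f^{2}}{3} - \frac{f}{3}$ ($N{\left(f \right)} = - \frac{\left(f^{2} + f f\right) + f}{3} = - \frac{\left(f^{2} + f^{2}\right) + f}{3} = - \frac{2 f^{2} + f}{3} = - \frac{f + 2 f^{2}}{3} = - \frac{2 f^{2}}{3} - \frac{f}{3}$)
$- 2427 N{\left(3 \right)} = - 2427 \left(\left(- \frac{1}{3}\right) 3 \left(1 + 2 \cdot 3\right)\right) = - 2427 \left(\left(- \frac{1}{3}\right) 3 \left(1 + 6\right)\right) = - 2427 \left(\left(- \frac{1}{3}\right) 3 \cdot 7\right) = \left(-2427\right) \left(-7\right) = 16989$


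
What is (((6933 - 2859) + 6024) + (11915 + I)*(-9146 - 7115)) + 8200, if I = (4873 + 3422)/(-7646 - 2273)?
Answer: -274498290304/1417 ≈ -1.9372e+8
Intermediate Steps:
I = -1185/1417 (I = 8295/(-9919) = 8295*(-1/9919) = -1185/1417 ≈ -0.83627)
(((6933 - 2859) + 6024) + (11915 + I)*(-9146 - 7115)) + 8200 = (((6933 - 2859) + 6024) + (11915 - 1185/1417)*(-9146 - 7115)) + 8200 = ((4074 + 6024) + (16882370/1417)*(-16261)) + 8200 = (10098 - 274524218570/1417) + 8200 = -274509909704/1417 + 8200 = -274498290304/1417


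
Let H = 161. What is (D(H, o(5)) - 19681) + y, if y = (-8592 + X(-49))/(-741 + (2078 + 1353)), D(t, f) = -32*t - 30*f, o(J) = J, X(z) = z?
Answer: -67212911/2690 ≈ -24986.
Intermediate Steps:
y = -8641/2690 (y = (-8592 - 49)/(-741 + (2078 + 1353)) = -8641/(-741 + 3431) = -8641/2690 ≈ -3.2123)
(D(H, o(5)) - 19681) + y = ((-32*161 - 30*5) - 19681) - 8641/2690 = ((-5152 - 150) - 19681) - 8641/2690 = (-5302 - 19681) - 8641/2690 = -24983 - 8641/2690 = -67212911/2690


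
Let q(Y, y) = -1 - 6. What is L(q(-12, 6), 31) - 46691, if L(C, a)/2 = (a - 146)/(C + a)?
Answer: -560407/12 ≈ -46701.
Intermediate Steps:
q(Y, y) = -7
L(C, a) = 2*(-146 + a)/(C + a) (L(C, a) = 2*((a - 146)/(C + a)) = 2*((-146 + a)/(C + a)) = 2*(-146 + a)/(C + a))
L(q(-12, 6), 31) - 46691 = 2*(-146 + 31)/(-7 + 31) - 46691 = 2*(-115)/24 - 46691 = 2*(1/24)*(-115) - 46691 = -115/12 - 46691 = -560407/12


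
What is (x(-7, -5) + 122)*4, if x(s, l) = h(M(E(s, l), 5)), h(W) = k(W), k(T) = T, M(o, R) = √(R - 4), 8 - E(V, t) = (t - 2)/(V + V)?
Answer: 492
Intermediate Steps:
E(V, t) = 8 - (-2 + t)/(2*V) (E(V, t) = 8 - (t - 2)/(V + V) = 8 - (-2 + t)/(2*V))
M(o, R) = √(-4 + R)
h(W) = W
x(s, l) = 1 (x(s, l) = √(-4 + 5) = √1 = 1)
(x(-7, -5) + 122)*4 = (1 + 122)*4 = 123*4 = 492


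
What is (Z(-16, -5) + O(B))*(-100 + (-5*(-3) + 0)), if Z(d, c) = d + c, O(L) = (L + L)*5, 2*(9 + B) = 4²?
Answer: 2635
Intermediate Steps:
B = -1 (B = -9 + (½)*4² = -9 + (½)*16 = -9 + 8 = -1)
O(L) = 10*L (O(L) = (2*L)*5 = 10*L)
Z(d, c) = c + d
(Z(-16, -5) + O(B))*(-100 + (-5*(-3) + 0)) = ((-5 - 16) + 10*(-1))*(-100 + (-5*(-3) + 0)) = (-21 - 10)*(-100 + (15 + 0)) = -31*(-100 + 15) = -31*(-85) = 2635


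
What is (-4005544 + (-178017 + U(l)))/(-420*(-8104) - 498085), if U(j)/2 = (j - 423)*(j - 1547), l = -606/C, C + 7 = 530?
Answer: -785091425479/794764494755 ≈ -0.98783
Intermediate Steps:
C = 523 (C = -7 + 530 = 523)
l = -606/523 ≈ -1.1587
U(j) = 2*(-1547 + j)*(-423 + j) (U(j) = 2*((j - 423)*(j - 1547)) = 2*((-423 + j)*(-1547 + j)) = 2*((-1547 + j)*(-423 + j)) = 2*(-1547 + j)*(-423 + j))
(-4005544 + (-178017 + U(l)))/(-420*(-8104) - 498085) = (-4005544 + (-178017 + (1308762 - 3940*(-606/523) + 2*(-606/523)**2)))/(-420*(-8104) - 498085) = (-4005544 + (-178017 + (1308762 + 2387640/523 + 2*(367236/273529))))/(3403680 - 498085) = (-4005544 + (-178017 + (1308762 + 2387640/523 + 734472/273529)))/2905595 = (-4005544 + (-178017 + 359233831290/273529))*(1/2905595) = (-4005544 + 310541019297/273529)*(1/2905595) = -785091425479/273529*1/2905595 = -785091425479/794764494755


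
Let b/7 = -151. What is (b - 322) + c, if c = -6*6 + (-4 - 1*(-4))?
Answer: -1415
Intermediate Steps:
c = -36 (c = -36 + (-4 + 4) = -36 + 0 = -36)
b = -1057 (b = 7*(-151) = -1057)
(b - 322) + c = (-1057 - 322) - 36 = -1379 - 36 = -1415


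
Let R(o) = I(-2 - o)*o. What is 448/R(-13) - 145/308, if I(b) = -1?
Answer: 136099/4004 ≈ 33.991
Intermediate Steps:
R(o) = -o
448/R(-13) - 145/308 = 448/((-1*(-13))) - 145/308 = 448/13 - 145*1/308 = 448*(1/13) - 145/308 = 448/13 - 145/308 = 136099/4004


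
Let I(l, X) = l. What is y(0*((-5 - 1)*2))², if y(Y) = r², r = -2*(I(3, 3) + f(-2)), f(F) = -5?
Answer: 256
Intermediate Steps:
r = 4 (r = -2*(3 - 5) = -2*(-2) = 4)
y(Y) = 16 (y(Y) = 4² = 16)
y(0*((-5 - 1)*2))² = 16² = 256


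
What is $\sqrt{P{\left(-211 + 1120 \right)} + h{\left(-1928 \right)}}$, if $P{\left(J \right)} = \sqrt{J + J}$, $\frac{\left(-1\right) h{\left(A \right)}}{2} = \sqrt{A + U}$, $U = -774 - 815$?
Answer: $\sqrt{3 \sqrt{202} - 2 i \sqrt{3517}} \approx 9.1836 - 6.4576 i$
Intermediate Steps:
$U = -1589$ ($U = -774 - 815 = -1589$)
$h{\left(A \right)} = - 2 \sqrt{-1589 + A}$ ($h{\left(A \right)} = - 2 \sqrt{A - 1589} = - 2 \sqrt{-1589 + A}$)
$P{\left(J \right)} = \sqrt{2} \sqrt{J}$ ($P{\left(J \right)} = \sqrt{2 J} = \sqrt{2} \sqrt{J}$)
$\sqrt{P{\left(-211 + 1120 \right)} + h{\left(-1928 \right)}} = \sqrt{\sqrt{2} \sqrt{-211 + 1120} - 2 \sqrt{-1589 - 1928}} = \sqrt{\sqrt{2} \sqrt{909} - 2 \sqrt{-3517}} = \sqrt{\sqrt{2} \cdot 3 \sqrt{101} - 2 i \sqrt{3517}} = \sqrt{3 \sqrt{202} - 2 i \sqrt{3517}}$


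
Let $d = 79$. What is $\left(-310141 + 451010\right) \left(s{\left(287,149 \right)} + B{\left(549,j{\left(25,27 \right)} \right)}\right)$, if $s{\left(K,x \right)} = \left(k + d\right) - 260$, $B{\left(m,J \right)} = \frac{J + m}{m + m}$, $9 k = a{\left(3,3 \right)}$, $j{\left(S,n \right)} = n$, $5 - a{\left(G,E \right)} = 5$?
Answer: $- \frac{1550826821}{61} \approx -2.5423 \cdot 10^{7}$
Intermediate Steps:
$a{\left(G,E \right)} = 0$ ($a{\left(G,E \right)} = 5 - 5 = 0$)
$k = 0$ ($k = \frac{1}{9} \cdot 0 = 0$)
$B{\left(m,J \right)} = \frac{J + m}{2 m}$
$s{\left(K,x \right)} = -181$ ($s{\left(K,x \right)} = \left(0 + 79\right) - 260 = 79 - 260 = -181$)
$\left(-310141 + 451010\right) \left(s{\left(287,149 \right)} + B{\left(549,j{\left(25,27 \right)} \right)}\right) = \left(-310141 + 451010\right) \left(-181 + \frac{27 + 549}{2 \cdot 549}\right) = 140869 \left(-181 + \frac{1}{2} \cdot \frac{1}{549} \cdot 576\right) = 140869 \left(-181 + \frac{32}{61}\right) = 140869 \left(- \frac{11009}{61}\right) = - \frac{1550826821}{61}$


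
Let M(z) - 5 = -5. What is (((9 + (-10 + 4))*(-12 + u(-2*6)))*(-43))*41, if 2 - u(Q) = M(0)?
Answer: 52890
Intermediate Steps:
M(z) = 0 (M(z) = 5 - 5 = 0)
u(Q) = 2 (u(Q) = 2 - 1*0 = 2 + 0 = 2)
(((9 + (-10 + 4))*(-12 + u(-2*6)))*(-43))*41 = (((9 + (-10 + 4))*(-12 + 2))*(-43))*41 = (((9 - 6)*(-10))*(-43))*41 = ((3*(-10))*(-43))*41 = -30*(-43)*41 = 1290*41 = 52890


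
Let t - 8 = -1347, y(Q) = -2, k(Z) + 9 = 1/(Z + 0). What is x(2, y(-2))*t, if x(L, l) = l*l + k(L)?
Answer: 12051/2 ≈ 6025.5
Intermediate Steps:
k(Z) = -9 + 1/Z (k(Z) = -9 + 1/(Z + 0) = -9 + 1/Z)
x(L, l) = -9 + 1/L + l² (x(L, l) = l*l + (-9 + 1/L) = l² + (-9 + 1/L) = -9 + 1/L + l²)
t = -1339 (t = 8 - 1347 = -1339)
x(2, y(-2))*t = (-9 + 1/2 + (-2)²)*(-1339) = (-9 + ½ + 4)*(-1339) = -9/2*(-1339) = 12051/2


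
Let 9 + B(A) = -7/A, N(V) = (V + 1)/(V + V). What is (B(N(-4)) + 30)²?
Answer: 49/9 ≈ 5.4444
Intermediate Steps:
N(V) = (1 + V)/(2*V) (N(V) = (1 + V)/((2*V)) = (1 + V)*(1/(2*V)) = (1 + V)/(2*V))
B(A) = -9 - 7/A
(B(N(-4)) + 30)² = ((-9 - 7*(-8/(1 - 4))) + 30)² = ((-9 - 7/((½)*(-¼)*(-3))) + 30)² = ((-9 - 7/3/8) + 30)² = ((-9 - 7*8/3) + 30)² = ((-9 - 56/3) + 30)² = (-83/3 + 30)² = (7/3)² = 49/9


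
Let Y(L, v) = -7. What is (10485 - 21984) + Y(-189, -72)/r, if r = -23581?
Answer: -271157912/23581 ≈ -11499.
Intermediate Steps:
(10485 - 21984) + Y(-189, -72)/r = (10485 - 21984) - 7/(-23581) = -11499 - 7*(-1/23581) = -11499 + 7/23581 = -271157912/23581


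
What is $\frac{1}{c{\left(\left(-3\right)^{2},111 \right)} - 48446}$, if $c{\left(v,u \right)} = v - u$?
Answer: $- \frac{1}{48548} \approx -2.0598 \cdot 10^{-5}$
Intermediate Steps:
$\frac{1}{c{\left(\left(-3\right)^{2},111 \right)} - 48446} = \frac{1}{\left(\left(-3\right)^{2} - 111\right) - 48446} = \frac{1}{\left(9 - 111\right) - 48446} = \frac{1}{-102 - 48446} = \frac{1}{-48548} = - \frac{1}{48548}$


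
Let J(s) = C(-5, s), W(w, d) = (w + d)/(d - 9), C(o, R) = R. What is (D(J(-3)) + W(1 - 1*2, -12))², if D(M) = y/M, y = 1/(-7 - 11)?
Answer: 58081/142884 ≈ 0.40649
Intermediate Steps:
W(w, d) = (d + w)/(-9 + d)
y = -1/18 (y = 1/(-18) = -1/18 ≈ -0.055556)
J(s) = s
D(M) = -1/(18*M)
(D(J(-3)) + W(1 - 1*2, -12))² = (-1/18/(-3) + (-12 + (1 - 1*2))/(-9 - 12))² = (-1/18*(-⅓) + (-12 + (1 - 2))/(-21))² = (1/54 - (-12 - 1)/21)² = (1/54 - 1/21*(-13))² = (1/54 + 13/21)² = (241/378)² = 58081/142884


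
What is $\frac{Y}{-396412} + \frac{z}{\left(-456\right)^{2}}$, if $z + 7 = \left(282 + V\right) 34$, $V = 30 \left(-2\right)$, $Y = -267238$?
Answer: $\frac{14639435915}{20607081408} \approx 0.71041$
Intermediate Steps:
$V = -60$
$z = 7541$ ($z = -7 + \left(282 - 60\right) 34 = -7 + 222 \cdot 34 = -7 + 7548 = 7541$)
$\frac{Y}{-396412} + \frac{z}{\left(-456\right)^{2}} = - \frac{267238}{-396412} + \frac{7541}{\left(-456\right)^{2}} = \left(-267238\right) \left(- \frac{1}{396412}\right) + \frac{7541}{207936} = \frac{133619}{198206} + 7541 \cdot \frac{1}{207936} = \frac{133619}{198206} + \frac{7541}{207936} = \frac{14639435915}{20607081408}$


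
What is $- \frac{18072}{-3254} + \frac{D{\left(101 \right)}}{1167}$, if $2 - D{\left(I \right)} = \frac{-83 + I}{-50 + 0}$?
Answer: $\frac{263721293}{47467725} \approx 5.5558$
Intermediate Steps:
$D{\left(I \right)} = \frac{17}{50} + \frac{I}{50}$ ($D{\left(I \right)} = 2 - \frac{-83 + I}{-50 + 0} = 2 - \frac{-83 + I}{-50} = 2 - \left(-83 + I\right) \left(- \frac{1}{50}\right) = 2 - \left(\frac{83}{50} - \frac{I}{50}\right) = 2 + \left(- \frac{83}{50} + \frac{I}{50}\right) = \frac{17}{50} + \frac{I}{50}$)
$- \frac{18072}{-3254} + \frac{D{\left(101 \right)}}{1167} = - \frac{18072}{-3254} + \frac{\frac{17}{50} + \frac{1}{50} \cdot 101}{1167} = \left(-18072\right) \left(- \frac{1}{3254}\right) + \left(\frac{17}{50} + \frac{101}{50}\right) \frac{1}{1167} = \frac{9036}{1627} + \frac{59}{25} \cdot \frac{1}{1167} = \frac{9036}{1627} + \frac{59}{29175} = \frac{263721293}{47467725}$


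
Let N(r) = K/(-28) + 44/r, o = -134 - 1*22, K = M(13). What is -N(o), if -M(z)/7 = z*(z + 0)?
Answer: -6547/156 ≈ -41.968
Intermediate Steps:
M(z) = -7*z² (M(z) = -7*z*(z + 0) = -7*z*z = -7*z²)
K = -1183 (K = -7*13² = -7*169 = -1183)
o = -156 (o = -134 - 22 = -156)
N(r) = 169/4 + 44/r (N(r) = -1183/(-28) + 44/r = -1183*(-1/28) + 44/r = 169/4 + 44/r)
-N(o) = -(169/4 + 44/(-156)) = -(169/4 + 44*(-1/156)) = -(169/4 - 11/39) = -1*6547/156 = -6547/156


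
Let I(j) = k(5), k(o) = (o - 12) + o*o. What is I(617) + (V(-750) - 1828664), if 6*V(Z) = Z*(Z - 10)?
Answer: -1733646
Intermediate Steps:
V(Z) = Z*(-10 + Z)/6 (V(Z) = (Z*(Z - 10))/6 = (Z*(-10 + Z))/6 = Z*(-10 + Z)/6)
k(o) = -12 + o + o² (k(o) = (-12 + o) + o² = -12 + o + o²)
I(j) = 18 (I(j) = -12 + 5 + 5² = -12 + 5 + 25 = 18)
I(617) + (V(-750) - 1828664) = 18 + ((⅙)*(-750)*(-10 - 750) - 1828664) = 18 + ((⅙)*(-750)*(-760) - 1828664) = 18 + (95000 - 1828664) = 18 - 1733664 = -1733646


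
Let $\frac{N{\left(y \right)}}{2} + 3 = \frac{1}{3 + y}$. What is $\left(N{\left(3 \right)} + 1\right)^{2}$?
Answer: $\frac{196}{9} \approx 21.778$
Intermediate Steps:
$N{\left(y \right)} = -6 + \frac{2}{3 + y}$
$\left(N{\left(3 \right)} + 1\right)^{2} = \left(\frac{2 \left(-8 - 9\right)}{3 + 3} + 1\right)^{2} = \left(\frac{2 \left(-8 - 9\right)}{6} + 1\right)^{2} = \left(2 \cdot \frac{1}{6} \left(-17\right) + 1\right)^{2} = \left(- \frac{17}{3} + 1\right)^{2} = \left(- \frac{14}{3}\right)^{2} = \frac{196}{9}$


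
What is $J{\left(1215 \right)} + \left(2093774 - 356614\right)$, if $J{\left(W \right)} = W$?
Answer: $1738375$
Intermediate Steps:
$J{\left(1215 \right)} + \left(2093774 - 356614\right) = 1215 + \left(2093774 - 356614\right) = 1215 + 1737160 = 1738375$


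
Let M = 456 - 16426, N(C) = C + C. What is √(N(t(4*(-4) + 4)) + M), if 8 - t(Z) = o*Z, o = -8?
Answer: 3*I*√1794 ≈ 127.07*I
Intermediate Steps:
t(Z) = 8 + 8*Z (t(Z) = 8 - (-8)*Z = 8 + 8*Z)
N(C) = 2*C
M = -15970
√(N(t(4*(-4) + 4)) + M) = √(2*(8 + 8*(4*(-4) + 4)) - 15970) = √(2*(8 + 8*(-16 + 4)) - 15970) = √(2*(8 + 8*(-12)) - 15970) = √(2*(8 - 96) - 15970) = √(2*(-88) - 15970) = √(-176 - 15970) = √(-16146) = 3*I*√1794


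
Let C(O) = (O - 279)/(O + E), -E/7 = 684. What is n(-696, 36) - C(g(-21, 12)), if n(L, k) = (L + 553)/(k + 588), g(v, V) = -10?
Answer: -33325/115152 ≈ -0.28940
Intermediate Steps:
E = -4788 (E = -7*684 = -4788)
C(O) = (-279 + O)/(-4788 + O) (C(O) = (O - 279)/(O - 4788) = (-279 + O)/(-4788 + O))
n(L, k) = (553 + L)/(588 + k)
n(-696, 36) - C(g(-21, 12)) = (553 - 696)/(588 + 36) - (-279 - 10)/(-4788 - 10) = -143/624 - (-289)/(-4798) = (1/624)*(-143) - (-1)*(-289)/4798 = -11/48 - 1*289/4798 = -11/48 - 289/4798 = -33325/115152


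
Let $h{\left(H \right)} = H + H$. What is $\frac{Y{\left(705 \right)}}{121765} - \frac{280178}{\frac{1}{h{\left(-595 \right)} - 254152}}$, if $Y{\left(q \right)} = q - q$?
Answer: $71541210876$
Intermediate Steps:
$Y{\left(q \right)} = 0$
$h{\left(H \right)} = 2 H$
$\frac{Y{\left(705 \right)}}{121765} - \frac{280178}{\frac{1}{h{\left(-595 \right)} - 254152}} = \frac{0}{121765} - \frac{280178}{\frac{1}{2 \left(-595\right) - 254152}} = 0 \cdot \frac{1}{121765} - \frac{280178}{\frac{1}{-1190 - 254152}} = 0 - \frac{280178}{\frac{1}{-255342}} = 0 - \frac{280178}{- \frac{1}{255342}} = 0 - -71541210876 = 0 + 71541210876 = 71541210876$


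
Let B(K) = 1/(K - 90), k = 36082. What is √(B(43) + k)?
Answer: √79705091/47 ≈ 189.95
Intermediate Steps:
B(K) = 1/(-90 + K)
√(B(43) + k) = √(1/(-90 + 43) + 36082) = √(1/(-47) + 36082) = √(-1/47 + 36082) = √(1695853/47) = √79705091/47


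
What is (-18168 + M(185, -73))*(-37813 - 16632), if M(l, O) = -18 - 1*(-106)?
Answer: 984365600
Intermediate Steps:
M(l, O) = 88 (M(l, O) = -18 + 106 = 88)
(-18168 + M(185, -73))*(-37813 - 16632) = (-18168 + 88)*(-37813 - 16632) = -18080*(-54445) = 984365600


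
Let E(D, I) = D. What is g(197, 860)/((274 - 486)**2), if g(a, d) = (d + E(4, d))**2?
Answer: 46656/2809 ≈ 16.609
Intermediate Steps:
g(a, d) = (4 + d)**2 (g(a, d) = (d + 4)**2 = (4 + d)**2)
g(197, 860)/((274 - 486)**2) = (4 + 860)**2/((274 - 486)**2) = 864**2/((-212)**2) = 746496/44944 = 746496*(1/44944) = 46656/2809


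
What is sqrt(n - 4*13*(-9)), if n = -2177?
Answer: I*sqrt(1709) ≈ 41.34*I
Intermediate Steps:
sqrt(n - 4*13*(-9)) = sqrt(-2177 - 4*13*(-9)) = sqrt(-2177 - 52*(-9)) = sqrt(-2177 + 468) = sqrt(-1709) = I*sqrt(1709)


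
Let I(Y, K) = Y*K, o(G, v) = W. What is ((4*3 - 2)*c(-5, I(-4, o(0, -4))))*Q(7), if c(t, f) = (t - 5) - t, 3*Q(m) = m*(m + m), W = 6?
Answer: -4900/3 ≈ -1633.3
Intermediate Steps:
o(G, v) = 6
Q(m) = 2*m²/3 (Q(m) = (m*(m + m))/3 = (m*(2*m))/3 = (2*m²)/3 = 2*m²/3)
I(Y, K) = K*Y
c(t, f) = -5 (c(t, f) = (-5 + t) - t = -5)
((4*3 - 2)*c(-5, I(-4, o(0, -4))))*Q(7) = ((4*3 - 2)*(-5))*((⅔)*7²) = ((12 - 2)*(-5))*((⅔)*49) = (10*(-5))*(98/3) = -50*98/3 = -4900/3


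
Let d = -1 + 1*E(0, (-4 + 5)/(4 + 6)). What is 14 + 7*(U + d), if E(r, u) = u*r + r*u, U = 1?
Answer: 14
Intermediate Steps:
E(r, u) = 2*r*u (E(r, u) = r*u + r*u = 2*r*u)
d = -1 (d = -1 + 1*(2*0*((-4 + 5)/(4 + 6))) = -1 + 1*(2*0*(1/10)) = -1 + 1*(2*0*(1*(⅒))) = -1 + 1*(2*0*(⅒)) = -1 + 1*0 = -1 + 0 = -1)
14 + 7*(U + d) = 14 + 7*(1 - 1) = 14 + 7*0 = 14 + 0 = 14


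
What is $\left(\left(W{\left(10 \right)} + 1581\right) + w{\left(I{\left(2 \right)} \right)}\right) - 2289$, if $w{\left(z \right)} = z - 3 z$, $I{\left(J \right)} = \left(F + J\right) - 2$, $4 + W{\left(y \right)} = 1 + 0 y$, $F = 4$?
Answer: $-719$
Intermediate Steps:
$W{\left(y \right)} = -3$ ($W{\left(y \right)} = -4 + \left(1 + 0 y\right) = -4 + \left(1 + 0\right) = -4 + 1 = -3$)
$I{\left(J \right)} = 2 + J$ ($I{\left(J \right)} = \left(4 + J\right) - 2 = 2 + J$)
$w{\left(z \right)} = - 2 z$
$\left(\left(W{\left(10 \right)} + 1581\right) + w{\left(I{\left(2 \right)} \right)}\right) - 2289 = \left(\left(-3 + 1581\right) - 2 \left(2 + 2\right)\right) - 2289 = \left(1578 - 8\right) - 2289 = 1570 - 2289 = -719$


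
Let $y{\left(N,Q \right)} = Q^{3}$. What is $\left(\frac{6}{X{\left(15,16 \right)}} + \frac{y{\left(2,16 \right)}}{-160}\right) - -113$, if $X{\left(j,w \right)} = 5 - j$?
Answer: $\frac{434}{5} \approx 86.8$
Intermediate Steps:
$\left(\frac{6}{X{\left(15,16 \right)}} + \frac{y{\left(2,16 \right)}}{-160}\right) - -113 = \left(\frac{6}{5 - 15} + \frac{16^{3}}{-160}\right) - -113 = \left(\frac{6}{5 - 15} + 4096 \left(- \frac{1}{160}\right)\right) + 113 = \left(\frac{6}{-10} - \frac{128}{5}\right) + 113 = \left(6 \left(- \frac{1}{10}\right) - \frac{128}{5}\right) + 113 = \left(- \frac{3}{5} - \frac{128}{5}\right) + 113 = - \frac{131}{5} + 113 = \frac{434}{5}$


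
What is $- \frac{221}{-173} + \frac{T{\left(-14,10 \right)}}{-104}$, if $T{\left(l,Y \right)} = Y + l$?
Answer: $\frac{5919}{4498} \approx 1.3159$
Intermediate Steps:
$- \frac{221}{-173} + \frac{T{\left(-14,10 \right)}}{-104} = - \frac{221}{-173} + \frac{10 - 14}{-104} = \left(-221\right) \left(- \frac{1}{173}\right) - - \frac{1}{26} = \frac{221}{173} + \frac{1}{26} = \frac{5919}{4498}$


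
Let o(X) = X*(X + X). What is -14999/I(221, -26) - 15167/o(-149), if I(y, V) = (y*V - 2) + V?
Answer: 144602835/64094287 ≈ 2.2561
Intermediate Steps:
I(y, V) = -2 + V + V*y (I(y, V) = (V*y - 2) + V = (-2 + V*y) + V = -2 + V + V*y)
o(X) = 2*X**2 (o(X) = X*(2*X) = 2*X**2)
-14999/I(221, -26) - 15167/o(-149) = -14999/(-2 - 26 - 26*221) - 15167/(2*(-149)**2) = -14999/(-2 - 26 - 5746) - 15167/(2*22201) = -14999/(-5774) - 15167/44402 = -14999*(-1/5774) - 15167*1/44402 = 14999/5774 - 15167/44402 = 144602835/64094287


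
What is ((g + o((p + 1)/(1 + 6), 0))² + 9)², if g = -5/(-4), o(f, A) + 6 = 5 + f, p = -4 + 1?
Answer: 49801249/614656 ≈ 81.023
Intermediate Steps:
p = -3
o(f, A) = -1 + f (o(f, A) = -6 + (5 + f) = -1 + f)
g = 5/4 (g = -5*(-¼) = 5/4 ≈ 1.2500)
((g + o((p + 1)/(1 + 6), 0))² + 9)² = ((5/4 + (-1 + (-3 + 1)/(1 + 6)))² + 9)² = ((5/4 + (-1 - 2/7))² + 9)² = ((5/4 - 9/7)² + 9)² = ((-1/28)² + 9)² = (1/784 + 9)² = (7057/784)² = 49801249/614656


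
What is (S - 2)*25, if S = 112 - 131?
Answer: -525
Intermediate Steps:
S = -19
(S - 2)*25 = (-19 - 2)*25 = -21*25 = -525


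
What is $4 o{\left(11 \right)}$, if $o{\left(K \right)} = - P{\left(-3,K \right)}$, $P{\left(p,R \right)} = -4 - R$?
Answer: $60$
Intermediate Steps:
$o{\left(K \right)} = 4 + K$ ($o{\left(K \right)} = - (-4 - K) = 4 + K$)
$4 o{\left(11 \right)} = 4 \left(4 + 11\right) = 4 \cdot 15 = 60$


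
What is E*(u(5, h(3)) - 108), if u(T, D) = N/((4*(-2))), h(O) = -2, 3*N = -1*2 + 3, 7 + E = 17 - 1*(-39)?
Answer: -127057/24 ≈ -5294.0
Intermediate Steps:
E = 49 (E = -7 + (17 - 1*(-39)) = -7 + (17 + 39) = -7 + 56 = 49)
N = 1/3 (N = (-1*2 + 3)/3 = (-2 + 3)/3 = (1/3)*1 = 1/3 ≈ 0.33333)
u(T, D) = -1/24 (u(T, D) = 1/(3*((4*(-2)))) = (1/3)/(-8) = (1/3)*(-1/8) = -1/24)
E*(u(5, h(3)) - 108) = 49*(-1/24 - 108) = 49*(-2593/24) = -127057/24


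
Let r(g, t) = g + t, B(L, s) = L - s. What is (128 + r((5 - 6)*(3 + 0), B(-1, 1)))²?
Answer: 15129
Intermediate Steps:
(128 + r((5 - 6)*(3 + 0), B(-1, 1)))² = (128 + ((5 - 6)*(3 + 0) + (-1 - 1*1)))² = (128 + (-1*3 + (-1 - 1)))² = (128 + (-3 - 2))² = (128 - 5)² = 123² = 15129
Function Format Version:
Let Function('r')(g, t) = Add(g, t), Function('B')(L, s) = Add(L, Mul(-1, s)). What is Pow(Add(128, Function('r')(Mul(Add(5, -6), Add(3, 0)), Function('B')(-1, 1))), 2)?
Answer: 15129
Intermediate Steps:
Pow(Add(128, Function('r')(Mul(Add(5, -6), Add(3, 0)), Function('B')(-1, 1))), 2) = Pow(Add(128, Add(Mul(Add(5, -6), Add(3, 0)), Add(-1, Mul(-1, 1)))), 2) = Pow(Add(128, Add(Mul(-1, 3), Add(-1, -1))), 2) = Pow(Add(128, Add(-3, -2)), 2) = Pow(Add(128, -5), 2) = Pow(123, 2) = 15129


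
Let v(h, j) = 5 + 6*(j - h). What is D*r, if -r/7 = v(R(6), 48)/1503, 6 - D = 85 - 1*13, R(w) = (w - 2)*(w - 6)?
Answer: 45122/501 ≈ 90.064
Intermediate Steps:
R(w) = (-6 + w)*(-2 + w) (R(w) = (-2 + w)*(-6 + w) = (-6 + w)*(-2 + w))
v(h, j) = 5 - 6*h + 6*j (v(h, j) = 5 + (-6*h + 6*j) = 5 - 6*h + 6*j)
D = -66 (D = 6 - (85 - 1*13) = 6 - (85 - 13) = 6 - 1*72 = 6 - 72 = -66)
r = -2051/1503 (r = -7*(5 - 6*(12 + 6² - 8*6) + 6*48)/1503 = -7*(5 - 6*(12 + 36 - 48) + 288)/1503 = -7*(5 - 6*0 + 288)/1503 = -7*(5 + 0 + 288)/1503 = -2051/1503 ≈ -1.3646)
D*r = -66*(-2051/1503) = 45122/501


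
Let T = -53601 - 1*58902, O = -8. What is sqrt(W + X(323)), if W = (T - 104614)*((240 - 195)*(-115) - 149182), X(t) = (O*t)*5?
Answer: sqrt(33513515849) ≈ 1.8307e+5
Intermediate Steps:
X(t) = -40*t (X(t) = -8*t*5 = -40*t)
T = -112503 (T = -53601 - 58902 = -112503)
W = 33513528769 (W = (-112503 - 104614)*((240 - 195)*(-115) - 149182) = -217117*(45*(-115) - 149182) = -217117*(-5175 - 149182) = -217117*(-154357) = 33513528769)
sqrt(W + X(323)) = sqrt(33513528769 - 40*323) = sqrt(33513528769 - 12920) = sqrt(33513515849)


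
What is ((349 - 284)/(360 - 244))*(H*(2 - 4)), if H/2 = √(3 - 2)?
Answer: -65/29 ≈ -2.2414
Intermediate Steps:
H = 2 (H = 2*√(3 - 2) = 2*√1 = 2*1 = 2)
((349 - 284)/(360 - 244))*(H*(2 - 4)) = ((349 - 284)/(360 - 244))*(2*(2 - 4)) = (65/116)*(2*(-2)) = (65*(1/116))*(-4) = (65/116)*(-4) = -65/29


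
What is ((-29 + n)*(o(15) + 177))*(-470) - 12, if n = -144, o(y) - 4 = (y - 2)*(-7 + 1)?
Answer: 8374918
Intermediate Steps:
o(y) = 16 - 6*y (o(y) = 4 + (y - 2)*(-7 + 1) = 4 + (-2 + y)*(-6) = 4 + (12 - 6*y) = 16 - 6*y)
((-29 + n)*(o(15) + 177))*(-470) - 12 = ((-29 - 144)*((16 - 6*15) + 177))*(-470) - 12 = -173*((16 - 90) + 177)*(-470) - 12 = -173*(-74 + 177)*(-470) - 12 = -173*103*(-470) - 12 = -17819*(-470) - 12 = 8374930 - 12 = 8374918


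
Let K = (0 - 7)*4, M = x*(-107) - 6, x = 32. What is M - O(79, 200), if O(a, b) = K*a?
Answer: -1218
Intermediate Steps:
M = -3430 (M = 32*(-107) - 6 = -3424 - 6 = -3430)
K = -28 (K = -7*4 = -28)
O(a, b) = -28*a
M - O(79, 200) = -3430 - (-28)*79 = -3430 - 1*(-2212) = -3430 + 2212 = -1218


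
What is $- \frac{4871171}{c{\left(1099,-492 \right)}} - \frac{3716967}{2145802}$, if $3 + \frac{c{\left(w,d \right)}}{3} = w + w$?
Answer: $- \frac{10477044701837}{14130106170} \approx -741.47$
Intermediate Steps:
$c{\left(w,d \right)} = -9 + 6 w$ ($c{\left(w,d \right)} = -9 + 3 \left(w + w\right) = -9 + 3 \cdot 2 w = -9 + 6 w$)
$- \frac{4871171}{c{\left(1099,-492 \right)}} - \frac{3716967}{2145802} = - \frac{4871171}{-9 + 6 \cdot 1099} - \frac{3716967}{2145802} = - \frac{4871171}{-9 + 6594} - \frac{3716967}{2145802} = - \frac{4871171}{6585} - \frac{3716967}{2145802} = - \frac{10477044701837}{14130106170}$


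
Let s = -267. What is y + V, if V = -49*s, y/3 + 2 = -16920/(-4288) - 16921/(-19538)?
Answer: 68549166957/5236184 ≈ 13091.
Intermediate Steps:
y = 44171685/5236184 (y = -6 + 3*(-16920/(-4288) - 16921/(-19538)) = -6 + 3*(-16920*(-1/4288) - 16921*(-1/19538)) = -6 + 3*(2115/536 + 16921/19538) = -6 + 3*(25196263/5236184) = -6 + 75588789/5236184 = 44171685/5236184 ≈ 8.4359)
V = 13083 (V = -49*(-267) = 13083)
y + V = 44171685/5236184 + 13083 = 68549166957/5236184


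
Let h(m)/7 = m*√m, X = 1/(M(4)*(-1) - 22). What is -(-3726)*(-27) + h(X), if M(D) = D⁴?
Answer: -100602 - 7*I*√278/77284 ≈ -1.006e+5 - 0.0015102*I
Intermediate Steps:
X = -1/278 (X = 1/(4⁴*(-1) - 22) = 1/(256*(-1) - 22) = 1/(-256 - 22) = 1/(-278) = -1/278 ≈ -0.0035971)
h(m) = 7*m^(3/2) (h(m) = 7*(m*√m) = 7*m^(3/2))
-(-3726)*(-27) + h(X) = -(-3726)*(-27) + 7*(-1/278)^(3/2) = -414*243 + 7*(-I*√278/77284) = -100602 - 7*I*√278/77284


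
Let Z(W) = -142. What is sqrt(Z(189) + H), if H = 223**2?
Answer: sqrt(49587) ≈ 222.68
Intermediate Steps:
H = 49729
sqrt(Z(189) + H) = sqrt(-142 + 49729) = sqrt(49587)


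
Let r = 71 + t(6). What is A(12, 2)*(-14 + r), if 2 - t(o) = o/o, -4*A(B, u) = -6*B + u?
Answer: 1015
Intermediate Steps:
A(B, u) = -u/4 + 3*B/2 (A(B, u) = -(-6*B + u)/4 = -(u - 6*B)/4 = -u/4 + 3*B/2)
t(o) = 1 (t(o) = 2 - o/o = 2 - 1*1 = 2 - 1 = 1)
r = 72 (r = 71 + 1 = 72)
A(12, 2)*(-14 + r) = (-1/4*2 + (3/2)*12)*(-14 + 72) = (-1/2 + 18)*58 = (35/2)*58 = 1015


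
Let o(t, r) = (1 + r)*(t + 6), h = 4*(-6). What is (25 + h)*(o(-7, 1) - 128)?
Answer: -130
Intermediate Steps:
h = -24
o(t, r) = (1 + r)*(6 + t)
(25 + h)*(o(-7, 1) - 128) = (25 - 24)*((6 - 7 + 6*1 + 1*(-7)) - 128) = 1*((6 - 7 + 6 - 7) - 128) = 1*(-2 - 128) = 1*(-130) = -130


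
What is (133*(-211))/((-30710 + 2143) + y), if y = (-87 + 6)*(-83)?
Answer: 28063/21844 ≈ 1.2847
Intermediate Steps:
y = 6723 (y = -81*(-83) = 6723)
(133*(-211))/((-30710 + 2143) + y) = (133*(-211))/((-30710 + 2143) + 6723) = -28063/(-28567 + 6723) = -28063/(-21844) = -28063*(-1/21844) = 28063/21844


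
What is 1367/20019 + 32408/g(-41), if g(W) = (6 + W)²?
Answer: 650450327/24523275 ≈ 26.524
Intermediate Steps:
1367/20019 + 32408/g(-41) = 1367/20019 + 32408/((6 - 41)²) = 1367*(1/20019) + 32408/((-35)²) = 1367/20019 + 32408/1225 = 650450327/24523275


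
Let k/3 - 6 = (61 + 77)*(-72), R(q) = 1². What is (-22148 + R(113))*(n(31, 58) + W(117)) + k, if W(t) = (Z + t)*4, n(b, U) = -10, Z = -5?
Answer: -9730176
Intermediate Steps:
R(q) = 1
k = -29790 (k = 18 + 3*((61 + 77)*(-72)) = 18 + 3*(138*(-72)) = 18 + 3*(-9936) = 18 - 29808 = -29790)
W(t) = -20 + 4*t (W(t) = (-5 + t)*4 = -20 + 4*t)
(-22148 + R(113))*(n(31, 58) + W(117)) + k = (-22148 + 1)*(-10 + (-20 + 4*117)) - 29790 = -22147*(-10 + (-20 + 468)) - 29790 = -22147*(-10 + 448) - 29790 = -22147*438 - 29790 = -9700386 - 29790 = -9730176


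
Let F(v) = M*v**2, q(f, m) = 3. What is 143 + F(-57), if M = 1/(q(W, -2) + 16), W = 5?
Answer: 314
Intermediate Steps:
M = 1/19 (M = 1/(3 + 16) = 1/19 ≈ 0.052632)
F(v) = v**2/19
143 + F(-57) = 143 + (1/19)*(-57)**2 = 143 + (1/19)*3249 = 143 + 171 = 314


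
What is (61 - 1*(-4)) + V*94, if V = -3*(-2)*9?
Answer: 5141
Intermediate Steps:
V = 54 (V = 6*9 = 54)
(61 - 1*(-4)) + V*94 = (61 - 1*(-4)) + 54*94 = (61 + 4) + 5076 = 65 + 5076 = 5141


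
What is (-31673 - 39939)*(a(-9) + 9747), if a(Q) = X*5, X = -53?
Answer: -679024984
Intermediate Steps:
a(Q) = -265 (a(Q) = -53*5 = -265)
(-31673 - 39939)*(a(-9) + 9747) = (-31673 - 39939)*(-265 + 9747) = -71612*9482 = -679024984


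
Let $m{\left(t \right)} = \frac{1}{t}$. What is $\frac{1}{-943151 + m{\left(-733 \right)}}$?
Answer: $- \frac{733}{691329684} \approx -1.0603 \cdot 10^{-6}$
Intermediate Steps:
$\frac{1}{-943151 + m{\left(-733 \right)}} = \frac{1}{-943151 + \frac{1}{-733}} = \frac{1}{-943151 - \frac{1}{733}} = \frac{1}{- \frac{691329684}{733}} = - \frac{733}{691329684}$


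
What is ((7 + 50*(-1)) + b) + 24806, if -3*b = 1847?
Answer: 72442/3 ≈ 24147.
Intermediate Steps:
b = -1847/3 (b = -1/3*1847 = -1847/3 ≈ -615.67)
((7 + 50*(-1)) + b) + 24806 = ((7 + 50*(-1)) - 1847/3) + 24806 = ((7 - 50) - 1847/3) + 24806 = (-43 - 1847/3) + 24806 = -1976/3 + 24806 = 72442/3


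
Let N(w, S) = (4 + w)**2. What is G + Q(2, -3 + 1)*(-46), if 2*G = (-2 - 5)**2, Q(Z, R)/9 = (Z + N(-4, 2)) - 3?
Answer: 877/2 ≈ 438.50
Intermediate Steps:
Q(Z, R) = -27 + 9*Z (Q(Z, R) = 9*((Z + (4 - 4)**2) - 3) = 9*((Z + 0**2) - 3) = 9*((Z + 0) - 3) = 9*(Z - 3) = 9*(-3 + Z) = -27 + 9*Z)
G = 49/2 (G = (-2 - 5)**2/2 = (1/2)*(-7)**2 = (1/2)*49 = 49/2 ≈ 24.500)
G + Q(2, -3 + 1)*(-46) = 49/2 + (-27 + 9*2)*(-46) = 49/2 + (-27 + 18)*(-46) = 49/2 - 9*(-46) = 49/2 + 414 = 877/2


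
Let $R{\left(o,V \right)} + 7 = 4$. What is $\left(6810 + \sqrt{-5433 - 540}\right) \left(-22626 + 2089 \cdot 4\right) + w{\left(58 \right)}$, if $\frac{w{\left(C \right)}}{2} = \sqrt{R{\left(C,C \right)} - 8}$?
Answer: $-97178700 - 14270 i \sqrt{5973} + 2 i \sqrt{11} \approx -9.7179 \cdot 10^{7} - 1.1029 \cdot 10^{6} i$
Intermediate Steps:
$R{\left(o,V \right)} = -3$ ($R{\left(o,V \right)} = -7 + 4 = -3$)
$w{\left(C \right)} = 2 i \sqrt{11}$ ($w{\left(C \right)} = 2 \sqrt{-3 - 8} = 2 \sqrt{-11} = 2 i \sqrt{11}$)
$\left(6810 + \sqrt{-5433 - 540}\right) \left(-22626 + 2089 \cdot 4\right) + w{\left(58 \right)} = \left(6810 + \sqrt{-5433 - 540}\right) \left(-22626 + 2089 \cdot 4\right) + 2 i \sqrt{11} = \left(6810 + \sqrt{-5973}\right) \left(-22626 + 8356\right) + 2 i \sqrt{11} = \left(6810 + i \sqrt{5973}\right) \left(-14270\right) + 2 i \sqrt{11} = \left(-97178700 - 14270 i \sqrt{5973}\right) + 2 i \sqrt{11} = -97178700 - 14270 i \sqrt{5973} + 2 i \sqrt{11}$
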